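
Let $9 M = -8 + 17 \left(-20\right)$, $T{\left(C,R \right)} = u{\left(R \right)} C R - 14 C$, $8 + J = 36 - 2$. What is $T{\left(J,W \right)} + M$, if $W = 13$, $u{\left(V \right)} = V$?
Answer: $\frac{11974}{3} \approx 3991.3$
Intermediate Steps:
$J = 26$ ($J = -8 + \left(36 - 2\right) = -8 + 34 = 26$)
$T{\left(C,R \right)} = - 14 C + C R^{2}$ ($T{\left(C,R \right)} = R C R - 14 C = C R R - 14 C = C R^{2} - 14 C = - 14 C + C R^{2}$)
$M = - \frac{116}{3}$ ($M = \frac{-8 + 17 \left(-20\right)}{9} = \frac{-8 - 340}{9} = \frac{1}{9} \left(-348\right) = - \frac{116}{3} \approx -38.667$)
$T{\left(J,W \right)} + M = 26 \left(-14 + 13^{2}\right) - \frac{116}{3} = 26 \left(-14 + 169\right) - \frac{116}{3} = 26 \cdot 155 - \frac{116}{3} = 4030 - \frac{116}{3} = \frac{11974}{3}$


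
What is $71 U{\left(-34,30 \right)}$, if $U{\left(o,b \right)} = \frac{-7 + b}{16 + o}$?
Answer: $- \frac{1633}{18} \approx -90.722$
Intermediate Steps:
$U{\left(o,b \right)} = \frac{-7 + b}{16 + o}$
$71 U{\left(-34,30 \right)} = 71 \frac{-7 + 30}{16 - 34} = 71 \frac{1}{-18} \cdot 23 = 71 \left(\left(- \frac{1}{18}\right) 23\right) = 71 \left(- \frac{23}{18}\right) = - \frac{1633}{18}$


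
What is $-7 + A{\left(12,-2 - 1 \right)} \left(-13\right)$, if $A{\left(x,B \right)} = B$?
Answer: $32$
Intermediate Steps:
$-7 + A{\left(12,-2 - 1 \right)} \left(-13\right) = -7 + \left(-2 - 1\right) \left(-13\right) = -7 - -39 = -7 + 39 = 32$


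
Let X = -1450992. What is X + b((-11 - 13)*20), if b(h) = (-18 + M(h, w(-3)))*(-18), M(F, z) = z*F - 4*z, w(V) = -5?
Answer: -1494228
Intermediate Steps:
M(F, z) = -4*z + F*z (M(F, z) = F*z - 4*z = -4*z + F*z)
b(h) = -36 + 90*h (b(h) = (-18 - 5*(-4 + h))*(-18) = (-18 + (20 - 5*h))*(-18) = (2 - 5*h)*(-18) = -36 + 90*h)
X + b((-11 - 13)*20) = -1450992 + (-36 + 90*((-11 - 13)*20)) = -1450992 + (-36 + 90*(-24*20)) = -1450992 + (-36 + 90*(-480)) = -1450992 + (-36 - 43200) = -1450992 - 43236 = -1494228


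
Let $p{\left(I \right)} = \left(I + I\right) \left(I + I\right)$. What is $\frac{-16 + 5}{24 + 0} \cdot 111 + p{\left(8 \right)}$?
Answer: $\frac{1641}{8} \approx 205.13$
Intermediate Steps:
$p{\left(I \right)} = 4 I^{2}$ ($p{\left(I \right)} = 2 I 2 I = 4 I^{2}$)
$\frac{-16 + 5}{24 + 0} \cdot 111 + p{\left(8 \right)} = \frac{-16 + 5}{24 + 0} \cdot 111 + 4 \cdot 8^{2} = - \frac{11}{24} \cdot 111 + 4 \cdot 64 = \left(-11\right) \frac{1}{24} \cdot 111 + 256 = \left(- \frac{11}{24}\right) 111 + 256 = - \frac{407}{8} + 256 = \frac{1641}{8}$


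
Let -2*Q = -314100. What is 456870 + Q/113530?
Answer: 5186860815/11353 ≈ 4.5687e+5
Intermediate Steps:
Q = 157050 (Q = -½*(-314100) = 157050)
456870 + Q/113530 = 456870 + 157050/113530 = 456870 + 157050*(1/113530) = 456870 + 15705/11353 = 5186860815/11353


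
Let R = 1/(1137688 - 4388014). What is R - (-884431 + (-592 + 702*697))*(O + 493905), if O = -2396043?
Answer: -2446621688317464253/3250326 ≈ -7.5273e+11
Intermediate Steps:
R = -1/3250326 (R = 1/(-3250326) = -1/3250326 ≈ -3.0766e-7)
R - (-884431 + (-592 + 702*697))*(O + 493905) = -1/3250326 - (-884431 + (-592 + 702*697))*(-2396043 + 493905) = -1/3250326 - (-884431 + (-592 + 489294))*(-1902138) = -1/3250326 - (-884431 + 488702)*(-1902138) = -1/3250326 - (-395729)*(-1902138) = -1/3250326 - 1*752731168602 = -1/3250326 - 752731168602 = -2446621688317464253/3250326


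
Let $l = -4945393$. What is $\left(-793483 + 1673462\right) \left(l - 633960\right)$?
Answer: $-4909713473587$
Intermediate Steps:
$\left(-793483 + 1673462\right) \left(l - 633960\right) = \left(-793483 + 1673462\right) \left(-4945393 - 633960\right) = 879979 \left(-5579353\right) = -4909713473587$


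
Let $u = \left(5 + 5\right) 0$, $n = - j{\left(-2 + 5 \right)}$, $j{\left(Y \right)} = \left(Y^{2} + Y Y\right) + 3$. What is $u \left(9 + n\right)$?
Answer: $0$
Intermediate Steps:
$j{\left(Y \right)} = 3 + 2 Y^{2}$ ($j{\left(Y \right)} = \left(Y^{2} + Y^{2}\right) + 3 = 2 Y^{2} + 3 = 3 + 2 Y^{2}$)
$n = -21$ ($n = - (3 + 2 \left(-2 + 5\right)^{2}) = - (3 + 2 \cdot 3^{2}) = - (3 + 2 \cdot 9) = - (3 + 18) = \left(-1\right) 21 = -21$)
$u = 0$ ($u = 10 \cdot 0 = 0$)
$u \left(9 + n\right) = 0 \left(9 - 21\right) = 0 \left(-12\right) = 0$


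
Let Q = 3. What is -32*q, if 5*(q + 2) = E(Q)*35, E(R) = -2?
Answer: 512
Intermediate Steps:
q = -16 (q = -2 + (-2*35)/5 = -2 + (⅕)*(-70) = -2 - 14 = -16)
-32*q = -32*(-16) = 512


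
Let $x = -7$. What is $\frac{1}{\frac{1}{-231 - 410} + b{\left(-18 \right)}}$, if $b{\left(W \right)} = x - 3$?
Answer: $- \frac{641}{6411} \approx -0.099984$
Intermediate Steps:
$b{\left(W \right)} = -10$ ($b{\left(W \right)} = -7 - 3 = -10$)
$\frac{1}{\frac{1}{-231 - 410} + b{\left(-18 \right)}} = \frac{1}{\frac{1}{-231 - 410} - 10} = \frac{1}{\frac{1}{-641} - 10} = \frac{1}{- \frac{1}{641} - 10} = \frac{1}{- \frac{6411}{641}} = - \frac{641}{6411}$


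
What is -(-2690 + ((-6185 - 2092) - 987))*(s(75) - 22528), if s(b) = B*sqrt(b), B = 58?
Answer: -269299712 + 3466660*sqrt(3) ≈ -2.6330e+8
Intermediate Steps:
s(b) = 58*sqrt(b)
-(-2690 + ((-6185 - 2092) - 987))*(s(75) - 22528) = -(-2690 + ((-6185 - 2092) - 987))*(58*sqrt(75) - 22528) = -(-2690 + (-8277 - 987))*(58*(5*sqrt(3)) - 22528) = -(-2690 - 9264)*(290*sqrt(3) - 22528) = -(-11954)*(-22528 + 290*sqrt(3)) = -(269299712 - 3466660*sqrt(3)) = -269299712 + 3466660*sqrt(3)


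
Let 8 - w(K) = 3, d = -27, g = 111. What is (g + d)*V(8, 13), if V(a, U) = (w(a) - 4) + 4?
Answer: 420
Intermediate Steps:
w(K) = 5 (w(K) = 8 - 1*3 = 8 - 3 = 5)
V(a, U) = 5 (V(a, U) = (5 - 4) + 4 = 1 + 4 = 5)
(g + d)*V(8, 13) = (111 - 27)*5 = 84*5 = 420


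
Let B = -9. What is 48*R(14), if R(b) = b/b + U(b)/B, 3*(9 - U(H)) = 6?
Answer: 32/3 ≈ 10.667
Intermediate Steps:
U(H) = 7 (U(H) = 9 - ⅓*6 = 9 - 2 = 7)
R(b) = 2/9 (R(b) = b/b + 7/(-9) = 1 + 7*(-⅑) = 1 - 7/9 = 2/9)
48*R(14) = 48*(2/9) = 32/3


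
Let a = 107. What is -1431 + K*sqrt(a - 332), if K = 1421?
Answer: -1431 + 21315*I ≈ -1431.0 + 21315.0*I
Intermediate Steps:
-1431 + K*sqrt(a - 332) = -1431 + 1421*sqrt(107 - 332) = -1431 + 1421*sqrt(-225) = -1431 + 1421*(15*I) = -1431 + 21315*I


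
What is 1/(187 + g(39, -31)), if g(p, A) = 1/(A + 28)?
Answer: 3/560 ≈ 0.0053571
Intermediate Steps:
g(p, A) = 1/(28 + A)
1/(187 + g(39, -31)) = 1/(187 + 1/(28 - 31)) = 1/(187 + 1/(-3)) = 1/(187 - ⅓) = 1/(560/3) = 3/560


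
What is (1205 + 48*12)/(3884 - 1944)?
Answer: 1781/1940 ≈ 0.91804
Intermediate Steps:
(1205 + 48*12)/(3884 - 1944) = (1205 + 576)/1940 = 1781*(1/1940) = 1781/1940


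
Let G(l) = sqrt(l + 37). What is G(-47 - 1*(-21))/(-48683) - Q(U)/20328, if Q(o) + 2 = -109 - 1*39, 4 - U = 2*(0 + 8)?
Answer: 25/3388 - sqrt(11)/48683 ≈ 0.0073109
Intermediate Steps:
G(l) = sqrt(37 + l)
U = -12 (U = 4 - 2*(0 + 8) = 4 - 2*8 = 4 - 1*16 = 4 - 16 = -12)
Q(o) = -150 (Q(o) = -2 + (-109 - 1*39) = -2 + (-109 - 39) = -2 - 148 = -150)
G(-47 - 1*(-21))/(-48683) - Q(U)/20328 = sqrt(37 + (-47 - 1*(-21)))/(-48683) - 1*(-150)/20328 = sqrt(37 + (-47 + 21))*(-1/48683) + 150*(1/20328) = sqrt(37 - 26)*(-1/48683) + 25/3388 = sqrt(11)*(-1/48683) + 25/3388 = -sqrt(11)/48683 + 25/3388 = 25/3388 - sqrt(11)/48683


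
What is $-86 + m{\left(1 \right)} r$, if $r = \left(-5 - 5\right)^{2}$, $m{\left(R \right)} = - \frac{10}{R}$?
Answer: $-1086$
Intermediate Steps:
$r = 100$ ($r = \left(-10\right)^{2} = 100$)
$-86 + m{\left(1 \right)} r = -86 + - \frac{10}{1} \cdot 100 = -86 + \left(-10\right) 1 \cdot 100 = -86 - 1000 = -1086$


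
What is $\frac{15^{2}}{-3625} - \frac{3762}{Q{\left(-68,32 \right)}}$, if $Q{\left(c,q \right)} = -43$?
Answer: $\frac{545103}{6235} \approx 87.426$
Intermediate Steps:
$\frac{15^{2}}{-3625} - \frac{3762}{Q{\left(-68,32 \right)}} = \frac{15^{2}}{-3625} - \frac{3762}{-43} = 225 \left(- \frac{1}{3625}\right) - - \frac{3762}{43} = - \frac{9}{145} + \frac{3762}{43} = \frac{545103}{6235}$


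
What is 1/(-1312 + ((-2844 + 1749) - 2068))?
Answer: -1/4475 ≈ -0.00022346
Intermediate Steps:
1/(-1312 + ((-2844 + 1749) - 2068)) = 1/(-1312 + (-1095 - 2068)) = 1/(-1312 - 3163) = 1/(-4475) = -1/4475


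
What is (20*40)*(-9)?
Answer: -7200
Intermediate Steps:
(20*40)*(-9) = 800*(-9) = -7200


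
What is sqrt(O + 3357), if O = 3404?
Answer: sqrt(6761) ≈ 82.225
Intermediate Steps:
sqrt(O + 3357) = sqrt(3404 + 3357) = sqrt(6761)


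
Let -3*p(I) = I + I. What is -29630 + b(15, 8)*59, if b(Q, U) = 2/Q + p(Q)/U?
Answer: -1781753/60 ≈ -29696.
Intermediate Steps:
p(I) = -2*I/3 (p(I) = -(I + I)/3 = -2*I/3)
b(Q, U) = 2/Q - 2*Q/(3*U) (b(Q, U) = 2/Q + (-2*Q/3)/U = 2/Q - 2*Q/(3*U))
-29630 + b(15, 8)*59 = -29630 + (2/15 - 2/3*15/8)*59 = -29630 + (2*(1/15) - 2/3*15*1/8)*59 = -29630 + (2/15 - 5/4)*59 = -29630 - 67/60*59 = -29630 - 3953/60 = -1781753/60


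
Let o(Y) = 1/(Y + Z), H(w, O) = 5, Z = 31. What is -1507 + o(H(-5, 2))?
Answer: -54251/36 ≈ -1507.0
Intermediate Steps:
o(Y) = 1/(31 + Y) (o(Y) = 1/(Y + 31) = 1/(31 + Y))
-1507 + o(H(-5, 2)) = -1507 + 1/(31 + 5) = -1507 + 1/36 = -54251/36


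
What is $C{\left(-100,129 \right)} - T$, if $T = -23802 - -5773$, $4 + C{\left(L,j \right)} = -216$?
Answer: $17809$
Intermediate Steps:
$C{\left(L,j \right)} = -220$ ($C{\left(L,j \right)} = -4 - 216 = -220$)
$T = -18029$ ($T = -23802 + 5773 = -18029$)
$C{\left(-100,129 \right)} - T = -220 - -18029 = -220 + 18029 = 17809$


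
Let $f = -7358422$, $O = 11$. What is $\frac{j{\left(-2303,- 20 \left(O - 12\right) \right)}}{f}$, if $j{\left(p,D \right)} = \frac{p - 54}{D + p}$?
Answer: $- \frac{2357}{16799277426} \approx -1.403 \cdot 10^{-7}$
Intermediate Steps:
$j{\left(p,D \right)} = \frac{-54 + p}{D + p}$
$\frac{j{\left(-2303,- 20 \left(O - 12\right) \right)}}{f} = \frac{\frac{1}{- 20 \left(11 - 12\right) - 2303} \left(-54 - 2303\right)}{-7358422} = \frac{1}{\left(-20\right) \left(-1\right) - 2303} \left(-2357\right) \left(- \frac{1}{7358422}\right) = \frac{1}{20 - 2303} \left(-2357\right) \left(- \frac{1}{7358422}\right) = \frac{1}{-2283} \left(-2357\right) \left(- \frac{1}{7358422}\right) = \left(- \frac{1}{2283}\right) \left(-2357\right) \left(- \frac{1}{7358422}\right) = \frac{2357}{2283} \left(- \frac{1}{7358422}\right) = - \frac{2357}{16799277426}$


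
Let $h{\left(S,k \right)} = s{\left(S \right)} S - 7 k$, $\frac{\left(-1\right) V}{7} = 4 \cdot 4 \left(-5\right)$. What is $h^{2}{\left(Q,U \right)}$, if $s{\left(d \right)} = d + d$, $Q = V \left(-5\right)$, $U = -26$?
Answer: $245868107553124$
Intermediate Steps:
$V = 560$ ($V = - 7 \cdot 4 \cdot 4 \left(-5\right) = - 7 \cdot 16 \left(-5\right) = \left(-7\right) \left(-80\right) = 560$)
$Q = -2800$ ($Q = 560 \left(-5\right) = -2800$)
$s{\left(d \right)} = 2 d$
$h{\left(S,k \right)} = - 7 k + 2 S^{2}$ ($h{\left(S,k \right)} = 2 S S - 7 k = 2 S^{2} - 7 k = - 7 k + 2 S^{2}$)
$h^{2}{\left(Q,U \right)} = \left(\left(-7\right) \left(-26\right) + 2 \left(-2800\right)^{2}\right)^{2} = \left(182 + 2 \cdot 7840000\right)^{2} = \left(182 + 15680000\right)^{2} = 15680182^{2} = 245868107553124$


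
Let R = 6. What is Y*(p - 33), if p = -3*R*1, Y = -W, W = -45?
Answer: -2295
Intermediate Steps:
Y = 45 (Y = -1*(-45) = 45)
p = -18 (p = -3*6*1 = -18*1 = -18)
Y*(p - 33) = 45*(-18 - 33) = 45*(-51) = -2295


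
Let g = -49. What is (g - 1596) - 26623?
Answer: -28268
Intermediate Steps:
(g - 1596) - 26623 = (-49 - 1596) - 26623 = -1645 - 26623 = -28268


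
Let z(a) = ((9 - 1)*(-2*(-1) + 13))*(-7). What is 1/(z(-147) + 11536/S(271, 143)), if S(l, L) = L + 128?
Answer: -271/216104 ≈ -0.0012540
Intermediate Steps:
S(l, L) = 128 + L
z(a) = -840 (z(a) = (8*(2 + 13))*(-7) = (8*15)*(-7) = 120*(-7) = -840)
1/(z(-147) + 11536/S(271, 143)) = 1/(-840 + 11536/(128 + 143)) = 1/(-840 + 11536/271) = 1/(-216104/271) = -271/216104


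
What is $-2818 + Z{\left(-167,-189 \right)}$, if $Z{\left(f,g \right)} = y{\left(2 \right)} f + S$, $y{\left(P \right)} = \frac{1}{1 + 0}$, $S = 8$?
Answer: $-2977$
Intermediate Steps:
$y{\left(P \right)} = 1$ ($y{\left(P \right)} = 1^{-1} = 1$)
$Z{\left(f,g \right)} = 8 + f$ ($Z{\left(f,g \right)} = 1 f + 8 = f + 8 = 8 + f$)
$-2818 + Z{\left(-167,-189 \right)} = -2818 + \left(8 - 167\right) = -2818 - 159 = -2977$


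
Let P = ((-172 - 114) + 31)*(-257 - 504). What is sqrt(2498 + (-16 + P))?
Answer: sqrt(196537) ≈ 443.32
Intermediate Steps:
P = 194055 (P = (-286 + 31)*(-761) = -255*(-761) = 194055)
sqrt(2498 + (-16 + P)) = sqrt(2498 + (-16 + 194055)) = sqrt(2498 + 194039) = sqrt(196537)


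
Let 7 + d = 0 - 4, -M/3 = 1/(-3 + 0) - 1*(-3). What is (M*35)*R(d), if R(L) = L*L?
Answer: -33880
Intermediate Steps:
M = -8 (M = -3*(1/(-3 + 0) - 1*(-3)) = -3*(1/(-3) + 3) = -3*(-⅓ + 3) = -3*8/3 = -8)
d = -11 (d = -7 + (0 - 4) = -7 - 4 = -11)
R(L) = L²
(M*35)*R(d) = -8*35*(-11)² = -280*121 = -33880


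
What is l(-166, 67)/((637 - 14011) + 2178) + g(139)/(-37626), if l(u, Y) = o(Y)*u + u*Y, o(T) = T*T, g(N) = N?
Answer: 2371236421/35105058 ≈ 67.547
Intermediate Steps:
o(T) = T**2
l(u, Y) = Y*u + u*Y**2 (l(u, Y) = Y**2*u + u*Y = u*Y**2 + Y*u = Y*u + u*Y**2)
l(-166, 67)/((637 - 14011) + 2178) + g(139)/(-37626) = (67*(-166)*(1 + 67))/((637 - 14011) + 2178) + 139/(-37626) = (67*(-166)*68)/(-13374 + 2178) + 139*(-1/37626) = -756296/(-11196) - 139/37626 = -756296*(-1/11196) - 139/37626 = 189074/2799 - 139/37626 = 2371236421/35105058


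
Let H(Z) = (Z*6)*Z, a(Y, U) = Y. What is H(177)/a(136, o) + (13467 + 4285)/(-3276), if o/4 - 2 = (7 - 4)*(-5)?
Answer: 10953367/7956 ≈ 1376.7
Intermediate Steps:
o = -52 (o = 8 + 4*((7 - 4)*(-5)) = 8 + 4*(3*(-5)) = 8 + 4*(-15) = 8 - 60 = -52)
H(Z) = 6*Z² (H(Z) = (6*Z)*Z = 6*Z²)
H(177)/a(136, o) + (13467 + 4285)/(-3276) = (6*177²)/136 + (13467 + 4285)/(-3276) = (6*31329)*(1/136) + 17752*(-1/3276) = 187974*(1/136) - 634/117 = 93987/68 - 634/117 = 10953367/7956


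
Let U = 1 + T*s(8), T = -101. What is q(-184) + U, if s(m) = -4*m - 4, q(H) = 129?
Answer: 3766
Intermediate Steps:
s(m) = -4 - 4*m
U = 3637 (U = 1 - 101*(-4 - 4*8) = 1 - 101*(-4 - 32) = 1 - 101*(-36) = 1 + 3636 = 3637)
q(-184) + U = 129 + 3637 = 3766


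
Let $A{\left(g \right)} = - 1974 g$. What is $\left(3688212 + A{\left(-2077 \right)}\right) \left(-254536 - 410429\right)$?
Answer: $-5178887062650$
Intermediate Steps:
$\left(3688212 + A{\left(-2077 \right)}\right) \left(-254536 - 410429\right) = \left(3688212 - -4099998\right) \left(-254536 - 410429\right) = \left(3688212 + 4099998\right) \left(-664965\right) = 7788210 \left(-664965\right) = -5178887062650$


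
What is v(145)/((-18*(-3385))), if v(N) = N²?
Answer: 4205/12186 ≈ 0.34507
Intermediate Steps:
v(145)/((-18*(-3385))) = 145²/((-18*(-3385))) = 21025/60930 = 21025*(1/60930) = 4205/12186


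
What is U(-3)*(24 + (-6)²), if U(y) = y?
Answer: -180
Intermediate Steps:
U(-3)*(24 + (-6)²) = -3*(24 + (-6)²) = -3*(24 + 36) = -3*60 = -180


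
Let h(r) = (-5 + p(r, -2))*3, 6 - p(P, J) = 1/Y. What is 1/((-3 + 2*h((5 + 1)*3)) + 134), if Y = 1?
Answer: 1/131 ≈ 0.0076336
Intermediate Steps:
p(P, J) = 5 (p(P, J) = 6 - 1/1 = 6 - 1*1 = 6 - 1 = 5)
h(r) = 0 (h(r) = (-5 + 5)*3 = 0*3 = 0)
1/((-3 + 2*h((5 + 1)*3)) + 134) = 1/((-3 + 2*0) + 134) = 1/((-3 + 0) + 134) = 1/(-3 + 134) = 1/131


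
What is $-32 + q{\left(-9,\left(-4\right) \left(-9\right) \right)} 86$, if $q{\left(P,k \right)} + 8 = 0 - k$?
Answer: $-3816$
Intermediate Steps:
$q{\left(P,k \right)} = -8 - k$ ($q{\left(P,k \right)} = -8 + \left(0 - k\right) = -8 - k$)
$-32 + q{\left(-9,\left(-4\right) \left(-9\right) \right)} 86 = -32 + \left(-8 - \left(-4\right) \left(-9\right)\right) 86 = -32 + \left(-8 - 36\right) 86 = -32 - 3784 = -3816$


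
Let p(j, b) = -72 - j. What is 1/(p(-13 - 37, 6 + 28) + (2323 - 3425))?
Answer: -1/1124 ≈ -0.00088968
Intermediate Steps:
1/(p(-13 - 37, 6 + 28) + (2323 - 3425)) = 1/((-72 - (-13 - 37)) + (2323 - 3425)) = 1/((-72 - 1*(-50)) - 1102) = 1/((-72 + 50) - 1102) = 1/(-22 - 1102) = 1/(-1124) = -1/1124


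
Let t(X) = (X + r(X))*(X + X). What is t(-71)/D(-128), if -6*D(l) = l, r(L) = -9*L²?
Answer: 302460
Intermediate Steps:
D(l) = -l/6
t(X) = 2*X*(X - 9*X²) (t(X) = (X - 9*X²)*(X + X) = (X - 9*X²)*(2*X) = 2*X*(X - 9*X²))
t(-71)/D(-128) = ((-71)²*(2 - 18*(-71)))/((-⅙*(-128))) = (5041*(2 + 1278))/(64/3) = (5041*1280)*(3/64) = 6452480*(3/64) = 302460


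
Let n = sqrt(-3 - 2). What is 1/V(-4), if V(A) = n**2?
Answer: -1/5 ≈ -0.20000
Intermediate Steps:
n = I*sqrt(5) (n = sqrt(-5) = I*sqrt(5) ≈ 2.2361*I)
V(A) = -5 (V(A) = (I*sqrt(5))**2 = -5)
1/V(-4) = 1/(-5) = -1/5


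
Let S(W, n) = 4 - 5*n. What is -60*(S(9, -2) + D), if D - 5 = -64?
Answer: 2700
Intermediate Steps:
D = -59 (D = 5 - 64 = -59)
-60*(S(9, -2) + D) = -60*((4 - 5*(-2)) - 59) = -60*((4 + 10) - 59) = -60*(14 - 59) = -60*(-45) = 2700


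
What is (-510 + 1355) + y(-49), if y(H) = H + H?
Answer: 747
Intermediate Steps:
y(H) = 2*H
(-510 + 1355) + y(-49) = (-510 + 1355) + 2*(-49) = 845 - 98 = 747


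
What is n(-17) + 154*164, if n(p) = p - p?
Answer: 25256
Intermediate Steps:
n(p) = 0
n(-17) + 154*164 = 0 + 154*164 = 0 + 25256 = 25256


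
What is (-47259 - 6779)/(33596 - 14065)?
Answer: -54038/19531 ≈ -2.7668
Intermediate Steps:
(-47259 - 6779)/(33596 - 14065) = -54038/19531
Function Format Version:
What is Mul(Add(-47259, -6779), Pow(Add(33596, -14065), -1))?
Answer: Rational(-54038, 19531) ≈ -2.7668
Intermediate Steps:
Mul(Add(-47259, -6779), Pow(Add(33596, -14065), -1)) = Mul(-54038, Pow(19531, -1)) = Mul(-54038, Rational(1, 19531)) = Rational(-54038, 19531)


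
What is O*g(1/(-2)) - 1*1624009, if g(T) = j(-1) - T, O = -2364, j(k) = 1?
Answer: -1627555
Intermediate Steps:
g(T) = 1 - T
O*g(1/(-2)) - 1*1624009 = -2364*(1 - 1/(-2)) - 1*1624009 = -2364*(1 - 1*(-½)) - 1624009 = -2364*(1 + ½) - 1624009 = -2364*3/2 - 1624009 = -3546 - 1624009 = -1627555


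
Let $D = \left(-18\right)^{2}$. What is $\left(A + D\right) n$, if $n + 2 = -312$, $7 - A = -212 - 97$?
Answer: $-200960$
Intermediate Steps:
$D = 324$
$A = 316$ ($A = 7 - \left(-212 - 97\right) = 7 - -309 = 7 + 309 = 316$)
$n = -314$ ($n = -2 - 312 = -314$)
$\left(A + D\right) n = \left(316 + 324\right) \left(-314\right) = 640 \left(-314\right) = -200960$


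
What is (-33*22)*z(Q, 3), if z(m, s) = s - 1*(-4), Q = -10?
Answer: -5082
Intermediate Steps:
z(m, s) = 4 + s (z(m, s) = s + 4 = 4 + s)
(-33*22)*z(Q, 3) = (-33*22)*(4 + 3) = -726*7 = -5082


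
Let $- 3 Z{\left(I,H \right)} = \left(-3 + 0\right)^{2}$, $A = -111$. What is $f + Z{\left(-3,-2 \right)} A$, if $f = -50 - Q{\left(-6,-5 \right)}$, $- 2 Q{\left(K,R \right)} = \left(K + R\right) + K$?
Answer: $\frac{549}{2} \approx 274.5$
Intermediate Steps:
$Z{\left(I,H \right)} = -3$ ($Z{\left(I,H \right)} = - \frac{\left(-3 + 0\right)^{2}}{3} = - \frac{\left(-3\right)^{2}}{3} = \left(- \frac{1}{3}\right) 9 = -3$)
$Q{\left(K,R \right)} = - K - \frac{R}{2}$ ($Q{\left(K,R \right)} = - \frac{\left(K + R\right) + K}{2} = - \frac{R + 2 K}{2} = - K - \frac{R}{2}$)
$f = - \frac{117}{2}$ ($f = -50 - \left(\left(-1\right) \left(-6\right) - - \frac{5}{2}\right) = -50 - \left(6 + \frac{5}{2}\right) = -50 - \frac{17}{2} = - \frac{117}{2} \approx -58.5$)
$f + Z{\left(-3,-2 \right)} A = - \frac{117}{2} - -333 = - \frac{117}{2} + 333 = \frac{549}{2}$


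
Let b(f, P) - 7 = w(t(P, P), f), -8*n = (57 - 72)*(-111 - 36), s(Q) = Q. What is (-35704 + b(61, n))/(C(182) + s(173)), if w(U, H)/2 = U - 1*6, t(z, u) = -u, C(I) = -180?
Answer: 140631/28 ≈ 5022.5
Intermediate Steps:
w(U, H) = -12 + 2*U (w(U, H) = 2*(U - 1*6) = 2*(U - 6) = 2*(-6 + U) = -12 + 2*U)
n = -2205/8 (n = -(57 - 72)*(-111 - 36)/8 = -(-15)*(-147)/8 = -⅛*2205 = -2205/8 ≈ -275.63)
b(f, P) = -5 - 2*P (b(f, P) = 7 + (-12 + 2*(-P)) = 7 + (-12 - 2*P) = -5 - 2*P)
(-35704 + b(61, n))/(C(182) + s(173)) = (-35704 + (-5 - 2*(-2205/8)))/(-180 + 173) = (-35704 + (-5 + 2205/4))/(-7) = (-35704 + 2185/4)*(-⅐) = -140631/4*(-⅐) = 140631/28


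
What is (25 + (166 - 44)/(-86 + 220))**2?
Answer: 3013696/4489 ≈ 671.35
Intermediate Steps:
(25 + (166 - 44)/(-86 + 220))**2 = (25 + 122/134)**2 = (25 + 122*(1/134))**2 = (25 + 61/67)**2 = (1736/67)**2 = 3013696/4489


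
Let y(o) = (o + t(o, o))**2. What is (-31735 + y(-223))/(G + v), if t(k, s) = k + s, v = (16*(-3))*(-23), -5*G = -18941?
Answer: 2079130/24461 ≈ 84.998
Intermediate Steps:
G = 18941/5 (G = -1/5*(-18941) = 18941/5 ≈ 3788.2)
v = 1104 (v = -48*(-23) = 1104)
y(o) = 9*o**2 (y(o) = (o + (o + o))**2 = (o + 2*o)**2 = (3*o)**2 = 9*o**2)
(-31735 + y(-223))/(G + v) = (-31735 + 9*(-223)**2)/(18941/5 + 1104) = (-31735 + 9*49729)/(24461/5) = (-31735 + 447561)*(5/24461) = 415826*(5/24461) = 2079130/24461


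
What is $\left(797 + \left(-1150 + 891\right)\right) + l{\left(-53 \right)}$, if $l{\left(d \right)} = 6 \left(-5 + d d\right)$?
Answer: $17362$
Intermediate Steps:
$l{\left(d \right)} = -30 + 6 d^{2}$ ($l{\left(d \right)} = 6 \left(-5 + d^{2}\right) = -30 + 6 d^{2}$)
$\left(797 + \left(-1150 + 891\right)\right) + l{\left(-53 \right)} = \left(797 + \left(-1150 + 891\right)\right) - \left(30 - 6 \left(-53\right)^{2}\right) = \left(797 - 259\right) + \left(-30 + 6 \cdot 2809\right) = 538 + \left(-30 + 16854\right) = 538 + 16824 = 17362$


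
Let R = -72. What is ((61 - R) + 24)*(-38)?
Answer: -5966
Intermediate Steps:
((61 - R) + 24)*(-38) = ((61 - 1*(-72)) + 24)*(-38) = ((61 + 72) + 24)*(-38) = (133 + 24)*(-38) = 157*(-38) = -5966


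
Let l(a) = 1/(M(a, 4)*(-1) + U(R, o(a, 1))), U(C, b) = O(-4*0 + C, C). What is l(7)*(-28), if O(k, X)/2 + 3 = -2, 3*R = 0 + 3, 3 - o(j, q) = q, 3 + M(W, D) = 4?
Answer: 28/11 ≈ 2.5455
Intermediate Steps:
M(W, D) = 1 (M(W, D) = -3 + 4 = 1)
o(j, q) = 3 - q
R = 1 (R = (0 + 3)/3 = (1/3)*3 = 1)
O(k, X) = -10 (O(k, X) = -6 + 2*(-2) = -6 - 4 = -10)
U(C, b) = -10
l(a) = -1/11 (l(a) = 1/(1*(-1) - 10) = 1/(-1 - 10) = 1/(-11) = -1/11)
l(7)*(-28) = -1/11*(-28) = 28/11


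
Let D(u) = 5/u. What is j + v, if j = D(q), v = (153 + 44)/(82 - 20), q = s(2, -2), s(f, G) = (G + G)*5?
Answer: 363/124 ≈ 2.9274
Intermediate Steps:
s(f, G) = 10*G (s(f, G) = (2*G)*5 = 10*G)
q = -20 (q = 10*(-2) = -20)
v = 197/62 ≈ 3.1774
j = -¼ (j = 5/(-20) = 5*(-1/20) = -¼ ≈ -0.25000)
j + v = -¼ + 197/62 = 363/124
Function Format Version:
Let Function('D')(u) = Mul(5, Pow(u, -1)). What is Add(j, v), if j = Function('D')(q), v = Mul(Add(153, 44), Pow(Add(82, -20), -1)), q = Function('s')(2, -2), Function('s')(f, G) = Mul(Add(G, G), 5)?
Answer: Rational(363, 124) ≈ 2.9274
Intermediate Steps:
Function('s')(f, G) = Mul(10, G) (Function('s')(f, G) = Mul(Mul(2, G), 5) = Mul(10, G))
q = -20 (q = Mul(10, -2) = -20)
v = Rational(197, 62) (v = Mul(197, Pow(62, -1)) = Mul(197, Rational(1, 62)) = Rational(197, 62) ≈ 3.1774)
j = Rational(-1, 4) (j = Mul(5, Pow(-20, -1)) = Mul(5, Rational(-1, 20)) = Rational(-1, 4) ≈ -0.25000)
Add(j, v) = Add(Rational(-1, 4), Rational(197, 62)) = Rational(363, 124)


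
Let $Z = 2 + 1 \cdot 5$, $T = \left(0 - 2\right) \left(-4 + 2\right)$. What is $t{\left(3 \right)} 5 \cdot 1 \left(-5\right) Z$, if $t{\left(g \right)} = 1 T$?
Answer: $-700$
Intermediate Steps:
$T = 4$ ($T = \left(-2\right) \left(-2\right) = 4$)
$t{\left(g \right)} = 4$ ($t{\left(g \right)} = 1 \cdot 4 = 4$)
$Z = 7$ ($Z = 2 + 5 = 7$)
$t{\left(3 \right)} 5 \cdot 1 \left(-5\right) Z = 4 \cdot 5 \cdot 1 \left(-5\right) 7 = 4 \cdot 5 \left(-5\right) 7 = 4 \left(-25\right) 7 = \left(-100\right) 7 = -700$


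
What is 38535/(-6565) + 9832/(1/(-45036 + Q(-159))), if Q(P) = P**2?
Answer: -255025520787/1313 ≈ -1.9423e+8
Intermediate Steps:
38535/(-6565) + 9832/(1/(-45036 + Q(-159))) = 38535/(-6565) + 9832/(1/(-45036 + (-159)**2)) = 38535*(-1/6565) + 9832/(1/(-45036 + 25281)) = -7707/1313 + 9832/(1/(-19755)) = -7707/1313 + 9832/(-1/19755) = -7707/1313 + 9832*(-19755) = -7707/1313 - 194231160 = -255025520787/1313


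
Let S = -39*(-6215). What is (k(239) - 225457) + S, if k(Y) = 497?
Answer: 17425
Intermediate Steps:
S = 242385
(k(239) - 225457) + S = (497 - 225457) + 242385 = -224960 + 242385 = 17425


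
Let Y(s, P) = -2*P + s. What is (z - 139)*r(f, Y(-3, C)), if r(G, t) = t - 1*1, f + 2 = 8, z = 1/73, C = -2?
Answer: 0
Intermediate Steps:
Y(s, P) = s - 2*P
z = 1/73 ≈ 0.013699
f = 6 (f = -2 + 8 = 6)
r(G, t) = -1 + t (r(G, t) = t - 1 = -1 + t)
(z - 139)*r(f, Y(-3, C)) = (1/73 - 139)*(-1 + (-3 - 2*(-2))) = -10146*(-1 + (-3 + 4))/73 = -10146*(-1 + 1)/73 = -10146/73*0 = 0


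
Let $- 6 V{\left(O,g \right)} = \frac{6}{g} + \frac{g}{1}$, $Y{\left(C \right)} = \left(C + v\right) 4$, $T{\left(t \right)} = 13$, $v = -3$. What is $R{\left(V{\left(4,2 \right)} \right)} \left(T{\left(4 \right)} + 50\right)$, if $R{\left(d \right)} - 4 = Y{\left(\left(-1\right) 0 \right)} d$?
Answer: $882$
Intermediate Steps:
$Y{\left(C \right)} = -12 + 4 C$ ($Y{\left(C \right)} = \left(C - 3\right) 4 = \left(-3 + C\right) 4 = -12 + 4 C$)
$V{\left(O,g \right)} = - \frac{1}{g} - \frac{g}{6}$ ($V{\left(O,g \right)} = - \frac{\frac{6}{g} + \frac{g}{1}}{6} = - \frac{\frac{6}{g} + g 1}{6} = - \frac{\frac{6}{g} + g}{6} = - \frac{g + \frac{6}{g}}{6} = - \frac{1}{g} - \frac{g}{6}$)
$R{\left(d \right)} = 4 - 12 d$ ($R{\left(d \right)} = 4 + \left(-12 + 4 \left(\left(-1\right) 0\right)\right) d = 4 + \left(-12 + 4 \cdot 0\right) d = 4 + \left(-12 + 0\right) d = 4 - 12 d$)
$R{\left(V{\left(4,2 \right)} \right)} \left(T{\left(4 \right)} + 50\right) = \left(4 - 12 \left(- \frac{1}{2} - \frac{1}{3}\right)\right) \left(13 + 50\right) = \left(4 - 12 \left(\left(-1\right) \frac{1}{2} - \frac{1}{3}\right)\right) 63 = \left(4 - 12 \left(- \frac{1}{2} - \frac{1}{3}\right)\right) 63 = \left(4 - -10\right) 63 = \left(4 + 10\right) 63 = 14 \cdot 63 = 882$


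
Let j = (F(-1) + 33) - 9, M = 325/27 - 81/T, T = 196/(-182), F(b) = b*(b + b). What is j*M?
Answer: 428753/189 ≈ 2268.5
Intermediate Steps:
F(b) = 2*b² (F(b) = b*(2*b) = 2*b²)
T = -14/13 (T = 196*(-1/182) = -14/13 ≈ -1.0769)
M = 32981/378 (M = 325/27 - 81/(-14/13) = 325*(1/27) - 81*(-13/14) = 325/27 + 1053/14 = 32981/378 ≈ 87.251)
j = 26 (j = (2*(-1)² + 33) - 9 = (2*1 + 33) - 9 = (2 + 33) - 9 = 35 - 9 = 26)
j*M = 26*(32981/378) = 428753/189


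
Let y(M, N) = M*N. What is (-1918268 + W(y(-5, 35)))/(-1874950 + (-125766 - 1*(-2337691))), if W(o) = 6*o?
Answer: -1919318/336975 ≈ -5.6957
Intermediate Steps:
(-1918268 + W(y(-5, 35)))/(-1874950 + (-125766 - 1*(-2337691))) = (-1918268 + 6*(-5*35))/(-1874950 + (-125766 - 1*(-2337691))) = (-1918268 + 6*(-175))/(-1874950 + (-125766 + 2337691)) = (-1918268 - 1050)/(-1874950 + 2211925) = -1919318/336975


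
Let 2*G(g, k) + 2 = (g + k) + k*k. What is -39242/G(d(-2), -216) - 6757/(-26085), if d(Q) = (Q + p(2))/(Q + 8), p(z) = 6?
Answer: -1300101802/908514465 ≈ -1.4310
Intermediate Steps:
d(Q) = (6 + Q)/(8 + Q) (d(Q) = (Q + 6)/(Q + 8) = (6 + Q)/(8 + Q))
G(g, k) = -1 + g/2 + k/2 + k²/2 (G(g, k) = -1 + ((g + k) + k*k)/2 = -1 + ((g + k) + k²)/2 = -1 + (g + k + k²)/2 = -1 + (g/2 + k/2 + k²/2) = -1 + g/2 + k/2 + k²/2)
-39242/G(d(-2), -216) - 6757/(-26085) = -39242/(-1 + ((6 - 2)/(8 - 2))/2 + (½)*(-216) + (½)*(-216)²) - 6757/(-26085) = -39242/(-1 + (4/6)/2 - 108 + (½)*46656) - 6757*(-1/26085) = -39242/(-1 + ((⅙)*4)/2 - 108 + 23328) + 6757/26085 = -39242/(-1 + (½)*(⅔) - 108 + 23328) + 6757/26085 = -39242/(-1 + ⅓ - 108 + 23328) + 6757/26085 = -39242/69658/3 + 6757/26085 = -39242*3/69658 + 6757/26085 = -58863/34829 + 6757/26085 = -1300101802/908514465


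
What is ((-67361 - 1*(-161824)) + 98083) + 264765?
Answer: 457311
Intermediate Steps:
((-67361 - 1*(-161824)) + 98083) + 264765 = ((-67361 + 161824) + 98083) + 264765 = (94463 + 98083) + 264765 = 192546 + 264765 = 457311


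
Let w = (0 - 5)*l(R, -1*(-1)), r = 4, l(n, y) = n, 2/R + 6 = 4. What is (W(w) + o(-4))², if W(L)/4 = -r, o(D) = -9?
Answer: 625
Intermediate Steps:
R = -1 (R = 2/(-6 + 4) = 2/(-2) = 2*(-½) = -1)
w = 5 (w = (0 - 5)*(-1) = -5*(-1) = 5)
W(L) = -16 (W(L) = 4*(-1*4) = 4*(-4) = -16)
(W(w) + o(-4))² = (-16 - 9)² = (-25)² = 625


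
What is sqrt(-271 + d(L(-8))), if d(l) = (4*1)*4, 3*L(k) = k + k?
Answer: I*sqrt(255) ≈ 15.969*I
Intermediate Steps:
L(k) = 2*k/3 (L(k) = (k + k)/3 = (2*k)/3 = 2*k/3)
d(l) = 16 (d(l) = 4*4 = 16)
sqrt(-271 + d(L(-8))) = sqrt(-271 + 16) = sqrt(-255) = I*sqrt(255)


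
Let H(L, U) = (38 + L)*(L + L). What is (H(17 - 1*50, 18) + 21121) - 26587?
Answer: -5796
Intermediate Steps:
H(L, U) = 2*L*(38 + L) (H(L, U) = (38 + L)*(2*L) = 2*L*(38 + L))
(H(17 - 1*50, 18) + 21121) - 26587 = (2*(17 - 1*50)*(38 + (17 - 1*50)) + 21121) - 26587 = (2*(17 - 50)*(38 + (17 - 50)) + 21121) - 26587 = (2*(-33)*(38 - 33) + 21121) - 26587 = (2*(-33)*5 + 21121) - 26587 = (-330 + 21121) - 26587 = 20791 - 26587 = -5796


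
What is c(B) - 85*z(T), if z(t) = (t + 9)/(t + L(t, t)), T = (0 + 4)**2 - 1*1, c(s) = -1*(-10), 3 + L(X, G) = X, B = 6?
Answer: -590/9 ≈ -65.556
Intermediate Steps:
L(X, G) = -3 + X
c(s) = 10
T = 15 (T = 4**2 - 1 = 16 - 1 = 15)
z(t) = (9 + t)/(-3 + 2*t) (z(t) = (t + 9)/(t + (-3 + t)) = (9 + t)/(-3 + 2*t))
c(B) - 85*z(T) = 10 - 85*(9 + 15)/(-3 + 2*15) = 10 - 85*24/(-3 + 30) = 10 - 85*24/27 = 10 - 85*8/9 = 10 - 680/9 = -590/9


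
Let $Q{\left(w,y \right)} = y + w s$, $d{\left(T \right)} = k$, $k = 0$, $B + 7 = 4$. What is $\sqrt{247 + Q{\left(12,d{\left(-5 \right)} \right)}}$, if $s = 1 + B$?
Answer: $\sqrt{223} \approx 14.933$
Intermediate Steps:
$B = -3$ ($B = -7 + 4 = -3$)
$d{\left(T \right)} = 0$
$s = -2$ ($s = 1 - 3 = -2$)
$Q{\left(w,y \right)} = y - 2 w$ ($Q{\left(w,y \right)} = y + w \left(-2\right) = y - 2 w$)
$\sqrt{247 + Q{\left(12,d{\left(-5 \right)} \right)}} = \sqrt{247 + \left(0 - 24\right)} = \sqrt{247 - 24} = \sqrt{223}$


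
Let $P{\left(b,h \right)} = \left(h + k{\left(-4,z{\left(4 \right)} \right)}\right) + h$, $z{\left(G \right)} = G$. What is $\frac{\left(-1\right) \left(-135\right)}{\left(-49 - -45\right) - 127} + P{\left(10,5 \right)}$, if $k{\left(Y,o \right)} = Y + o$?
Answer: $\frac{1175}{131} \approx 8.9695$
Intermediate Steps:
$P{\left(b,h \right)} = 2 h$ ($P{\left(b,h \right)} = \left(h + \left(-4 + 4\right)\right) + h = \left(h + 0\right) + h = h + h = 2 h$)
$\frac{\left(-1\right) \left(-135\right)}{\left(-49 - -45\right) - 127} + P{\left(10,5 \right)} = \frac{\left(-1\right) \left(-135\right)}{\left(-49 - -45\right) - 127} + 2 \cdot 5 = \frac{1}{\left(-49 + 45\right) - 127} \cdot 135 + 10 = \frac{1}{-4 - 127} \cdot 135 + 10 = \frac{1}{-131} \cdot 135 + 10 = \left(- \frac{1}{131}\right) 135 + 10 = - \frac{135}{131} + 10 = \frac{1175}{131}$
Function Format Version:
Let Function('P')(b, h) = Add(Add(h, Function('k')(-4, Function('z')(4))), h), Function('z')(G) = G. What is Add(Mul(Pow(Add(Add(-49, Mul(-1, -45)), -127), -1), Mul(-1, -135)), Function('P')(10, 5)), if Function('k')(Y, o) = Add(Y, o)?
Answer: Rational(1175, 131) ≈ 8.9695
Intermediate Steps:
Function('P')(b, h) = Mul(2, h) (Function('P')(b, h) = Add(Add(h, Add(-4, 4)), h) = Add(Add(h, 0), h) = Add(h, h) = Mul(2, h))
Add(Mul(Pow(Add(Add(-49, Mul(-1, -45)), -127), -1), Mul(-1, -135)), Function('P')(10, 5)) = Add(Mul(Pow(Add(Add(-49, Mul(-1, -45)), -127), -1), Mul(-1, -135)), Mul(2, 5)) = Add(Mul(Pow(Add(Add(-49, 45), -127), -1), 135), 10) = Add(Mul(Pow(Add(-4, -127), -1), 135), 10) = Add(Mul(Pow(-131, -1), 135), 10) = Add(Mul(Rational(-1, 131), 135), 10) = Add(Rational(-135, 131), 10) = Rational(1175, 131)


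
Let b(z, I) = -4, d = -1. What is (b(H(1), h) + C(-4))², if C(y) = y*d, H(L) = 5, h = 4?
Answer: 0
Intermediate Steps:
C(y) = -y (C(y) = y*(-1) = -y)
(b(H(1), h) + C(-4))² = (-4 - 1*(-4))² = (-4 + 4)² = 0² = 0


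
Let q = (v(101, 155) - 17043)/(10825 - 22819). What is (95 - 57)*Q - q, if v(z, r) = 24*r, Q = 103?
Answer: 15643731/3998 ≈ 3912.9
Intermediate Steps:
q = 4441/3998 (q = (24*155 - 17043)/(10825 - 22819) = (3720 - 17043)/(-11994) = -13323*(-1/11994) = 4441/3998 ≈ 1.1108)
(95 - 57)*Q - q = (95 - 57)*103 - 1*4441/3998 = 38*103 - 4441/3998 = 3914 - 4441/3998 = 15643731/3998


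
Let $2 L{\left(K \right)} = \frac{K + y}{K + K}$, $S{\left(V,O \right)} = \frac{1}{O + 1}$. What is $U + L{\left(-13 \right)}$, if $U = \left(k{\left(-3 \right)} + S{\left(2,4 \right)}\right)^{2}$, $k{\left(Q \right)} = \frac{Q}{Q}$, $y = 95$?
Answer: $- \frac{89}{650} \approx -0.13692$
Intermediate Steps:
$k{\left(Q \right)} = 1$
$S{\left(V,O \right)} = \frac{1}{1 + O}$
$L{\left(K \right)} = \frac{95 + K}{4 K}$ ($L{\left(K \right)} = \frac{\left(K + 95\right) \frac{1}{K + K}}{2} = \frac{\left(95 + K\right) \frac{1}{2 K}}{2} = \frac{\frac{1}{2} \frac{1}{K} \left(95 + K\right)}{2} = \frac{95 + K}{4 K}$)
$U = \frac{36}{25}$ ($U = \left(1 + \frac{1}{1 + 4}\right)^{2} = \left(1 + \frac{1}{5}\right)^{2} = \left(\frac{6}{5}\right)^{2} = \frac{36}{25} \approx 1.44$)
$U + L{\left(-13 \right)} = \frac{36}{25} + \frac{95 - 13}{4 \left(-13\right)} = \frac{36}{25} + \frac{1}{4} \left(- \frac{1}{13}\right) 82 = \frac{36}{25} - \frac{41}{26} = - \frac{89}{650}$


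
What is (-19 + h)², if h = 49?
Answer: 900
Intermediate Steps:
(-19 + h)² = (-19 + 49)² = 30² = 900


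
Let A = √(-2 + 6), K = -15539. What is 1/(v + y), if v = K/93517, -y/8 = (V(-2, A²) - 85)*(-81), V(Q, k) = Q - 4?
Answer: -93517/5514525995 ≈ -1.6958e-5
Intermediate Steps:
A = 2 (A = √4 = 2)
V(Q, k) = -4 + Q
y = -58968 (y = -8*((-4 - 2) - 85)*(-81) = -8*(-6 - 85)*(-81) = -(-728)*(-81) = -8*7371 = -58968)
v = -15539/93517 ≈ -0.16616
1/(v + y) = 1/(-15539/93517 - 58968) = 1/(-5514525995/93517) = -93517/5514525995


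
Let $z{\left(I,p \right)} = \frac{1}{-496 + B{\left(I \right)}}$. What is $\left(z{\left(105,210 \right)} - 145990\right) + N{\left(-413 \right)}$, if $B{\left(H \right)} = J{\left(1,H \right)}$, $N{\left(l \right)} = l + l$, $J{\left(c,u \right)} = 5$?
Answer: $- \frac{72086657}{491} \approx -1.4682 \cdot 10^{5}$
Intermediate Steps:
$N{\left(l \right)} = 2 l$
$B{\left(H \right)} = 5$
$z{\left(I,p \right)} = - \frac{1}{491}$ ($z{\left(I,p \right)} = \frac{1}{-496 + 5} = \frac{1}{-491} = - \frac{1}{491}$)
$\left(z{\left(105,210 \right)} - 145990\right) + N{\left(-413 \right)} = \left(- \frac{1}{491} - 145990\right) + 2 \left(-413\right) = \left(- \frac{1}{491} - 145990\right) - 826 = - \frac{71681091}{491} - 826 = - \frac{72086657}{491}$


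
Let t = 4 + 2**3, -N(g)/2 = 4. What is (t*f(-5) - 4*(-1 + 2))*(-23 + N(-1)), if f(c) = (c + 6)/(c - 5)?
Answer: 806/5 ≈ 161.20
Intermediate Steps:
f(c) = (6 + c)/(-5 + c)
N(g) = -8 (N(g) = -2*4 = -8)
t = 12 (t = 4 + 8 = 12)
(t*f(-5) - 4*(-1 + 2))*(-23 + N(-1)) = (12*((6 - 5)/(-5 - 5)) - 4*(-1 + 2))*(-23 - 8) = (12*(1/(-10)) - 4*1)*(-31) = (12*(-1/10*1) - 4)*(-31) = (12*(-1/10) - 4)*(-31) = (-6/5 - 4)*(-31) = -26/5*(-31) = 806/5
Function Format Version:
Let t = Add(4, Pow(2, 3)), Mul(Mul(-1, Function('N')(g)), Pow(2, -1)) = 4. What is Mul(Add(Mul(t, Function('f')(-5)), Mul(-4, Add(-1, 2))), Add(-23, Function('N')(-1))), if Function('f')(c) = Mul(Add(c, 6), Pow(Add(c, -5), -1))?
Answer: Rational(806, 5) ≈ 161.20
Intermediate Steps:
Function('f')(c) = Mul(Pow(Add(-5, c), -1), Add(6, c)) (Function('f')(c) = Mul(Add(6, c), Pow(Add(-5, c), -1)) = Mul(Pow(Add(-5, c), -1), Add(6, c)))
Function('N')(g) = -8 (Function('N')(g) = Mul(-2, 4) = -8)
t = 12 (t = Add(4, 8) = 12)
Mul(Add(Mul(t, Function('f')(-5)), Mul(-4, Add(-1, 2))), Add(-23, Function('N')(-1))) = Mul(Add(Mul(12, Mul(Pow(Add(-5, -5), -1), Add(6, -5))), Mul(-4, Add(-1, 2))), Add(-23, -8)) = Mul(Add(Mul(12, Mul(Pow(-10, -1), 1)), Mul(-4, 1)), -31) = Mul(Add(Mul(12, Mul(Rational(-1, 10), 1)), -4), -31) = Mul(Add(Mul(12, Rational(-1, 10)), -4), -31) = Mul(Add(Rational(-6, 5), -4), -31) = Mul(Rational(-26, 5), -31) = Rational(806, 5)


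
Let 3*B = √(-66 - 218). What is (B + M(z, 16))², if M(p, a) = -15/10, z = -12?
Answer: (9 - 4*I*√71)²/36 ≈ -29.306 - 16.852*I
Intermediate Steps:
M(p, a) = -3/2 (M(p, a) = -15*⅒ = -3/2)
B = 2*I*√71/3 (B = √(-66 - 218)/3 = √(-284)/3 = (2*I*√71)/3 = 2*I*√71/3 ≈ 5.6174*I)
(B + M(z, 16))² = (2*I*√71/3 - 3/2)² = (-3/2 + 2*I*√71/3)²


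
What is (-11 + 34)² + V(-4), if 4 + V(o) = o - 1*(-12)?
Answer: 533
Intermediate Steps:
V(o) = 8 + o (V(o) = -4 + (o - 1*(-12)) = -4 + (o + 12) = -4 + (12 + o) = 8 + o)
(-11 + 34)² + V(-4) = (-11 + 34)² + (8 - 4) = 23² + 4 = 529 + 4 = 533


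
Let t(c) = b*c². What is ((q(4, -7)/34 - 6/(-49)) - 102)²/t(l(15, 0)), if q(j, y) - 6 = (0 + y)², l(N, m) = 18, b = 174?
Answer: 27900023089/156474745056 ≈ 0.17830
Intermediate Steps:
q(j, y) = 6 + y² (q(j, y) = 6 + (0 + y)² = 6 + y²)
t(c) = 174*c²
((q(4, -7)/34 - 6/(-49)) - 102)²/t(l(15, 0)) = (((6 + (-7)²)/34 - 6/(-49)) - 102)²/((174*18²)) = (((6 + 49)*(1/34) - 6*(-1/49)) - 102)²/((174*324)) = ((55*(1/34) + 6/49) - 102)²/56376 = ((55/34 + 6/49) - 102)²*(1/56376) = (2899/1666 - 102)²*(1/56376) = (-167033/1666)²*(1/56376) = (27900023089/2775556)*(1/56376) = 27900023089/156474745056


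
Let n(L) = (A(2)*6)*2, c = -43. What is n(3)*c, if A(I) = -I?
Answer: 1032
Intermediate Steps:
n(L) = -24 (n(L) = (-1*2*6)*2 = -2*6*2 = -12*2 = -24)
n(3)*c = -24*(-43) = 1032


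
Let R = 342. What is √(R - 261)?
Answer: 9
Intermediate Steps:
√(R - 261) = √(342 - 261) = √81 = 9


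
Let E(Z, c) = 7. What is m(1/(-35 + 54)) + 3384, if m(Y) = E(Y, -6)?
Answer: 3391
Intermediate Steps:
m(Y) = 7
m(1/(-35 + 54)) + 3384 = 7 + 3384 = 3391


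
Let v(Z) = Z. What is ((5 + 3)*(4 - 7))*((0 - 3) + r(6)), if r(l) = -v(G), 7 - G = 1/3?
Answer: 232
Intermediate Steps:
G = 20/3 (G = 7 - 1/3 = 20/3 ≈ 6.6667)
r(l) = -20/3 (r(l) = -1*20/3 = -20/3)
((5 + 3)*(4 - 7))*((0 - 3) + r(6)) = ((5 + 3)*(4 - 7))*((0 - 3) - 20/3) = (8*(-3))*(-3 - 20/3) = -24*(-29/3) = 232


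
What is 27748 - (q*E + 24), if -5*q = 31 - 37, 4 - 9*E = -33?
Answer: 415786/15 ≈ 27719.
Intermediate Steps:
E = 37/9 (E = 4/9 - 1/9*(-33) = 4/9 + 11/3 = 37/9 ≈ 4.1111)
q = 6/5 (q = -(31 - 37)/5 = -1/5*(-6) = 6/5 ≈ 1.2000)
27748 - (q*E + 24) = 27748 - ((6/5)*(37/9) + 24) = 27748 - (74/15 + 24) = 27748 - 1*434/15 = 27748 - 434/15 = 415786/15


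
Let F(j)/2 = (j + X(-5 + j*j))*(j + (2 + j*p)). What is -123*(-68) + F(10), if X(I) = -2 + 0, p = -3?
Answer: 8076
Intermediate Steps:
X(I) = -2
F(j) = 2*(-2 + j)*(2 - 2*j) (F(j) = 2*((j - 2)*(j + (2 + j*(-3)))) = 2*((-2 + j)*(j + (2 - 3*j))) = 2*((-2 + j)*(2 - 2*j)) = 2*(-2 + j)*(2 - 2*j))
-123*(-68) + F(10) = -123*(-68) + (-8 - 4*10**2 + 12*10) = 8364 + (-8 - 4*100 + 120) = 8364 + (-8 - 400 + 120) = 8364 - 288 = 8076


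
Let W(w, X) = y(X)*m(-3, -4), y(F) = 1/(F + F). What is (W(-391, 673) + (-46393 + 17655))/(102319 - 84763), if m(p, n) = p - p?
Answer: -14369/8778 ≈ -1.6369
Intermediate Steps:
y(F) = 1/(2*F)
m(p, n) = 0
W(w, X) = 0 (W(w, X) = (1/(2*X))*0 = 0)
(W(-391, 673) + (-46393 + 17655))/(102319 - 84763) = (0 + (-46393 + 17655))/(102319 - 84763) = (0 - 28738)/17556 = -28738*1/17556 = -14369/8778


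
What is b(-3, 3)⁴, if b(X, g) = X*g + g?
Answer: 1296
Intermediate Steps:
b(X, g) = g + X*g
b(-3, 3)⁴ = (3*(1 - 3))⁴ = (3*(-2))⁴ = (-6)⁴ = 1296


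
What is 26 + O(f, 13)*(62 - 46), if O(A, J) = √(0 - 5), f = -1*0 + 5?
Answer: 26 + 16*I*√5 ≈ 26.0 + 35.777*I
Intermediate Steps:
f = 5 (f = 0 + 5 = 5)
O(A, J) = I*√5 (O(A, J) = √(-5) = I*√5)
26 + O(f, 13)*(62 - 46) = 26 + (I*√5)*(62 - 46) = 26 + (I*√5)*16 = 26 + 16*I*√5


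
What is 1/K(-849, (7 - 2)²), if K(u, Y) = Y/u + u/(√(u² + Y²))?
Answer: 15312266850/519103190351 - 611960049*√721426/519103190351 ≈ -0.97180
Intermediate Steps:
K(u, Y) = Y/u + u/√(Y² + u²) (K(u, Y) = Y/u + u/(√(Y² + u²)) = Y/u + u/√(Y² + u²))
1/K(-849, (7 - 2)²) = 1/((7 - 2)²/(-849) - 849/√(((7 - 2)²)² + (-849)²)) = 1/(5²*(-1/849) - 849/√((5²)² + 720801)) = 1/(25*(-1/849) - 849/√(25² + 720801)) = 1/(-25/849 - 849/√(625 + 720801)) = 1/(-25/849 - 849*√721426/721426)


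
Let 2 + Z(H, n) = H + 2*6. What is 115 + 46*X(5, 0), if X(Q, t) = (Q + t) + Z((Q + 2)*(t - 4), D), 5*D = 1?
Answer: -483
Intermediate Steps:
D = ⅕ (D = (⅕)*1 = ⅕ ≈ 0.20000)
Z(H, n) = 10 + H (Z(H, n) = -2 + (H + 2*6) = -2 + (H + 12) = -2 + (12 + H) = 10 + H)
X(Q, t) = 10 + Q + t + (-4 + t)*(2 + Q) (X(Q, t) = (Q + t) + (10 + (Q + 2)*(t - 4)) = (Q + t) + (10 + (2 + Q)*(-4 + t)) = (Q + t) + (10 + (-4 + t)*(2 + Q)) = 10 + Q + t + (-4 + t)*(2 + Q))
115 + 46*X(5, 0) = 115 + 46*(2 - 3*5 + 3*0 + 5*0) = 115 + 46*(2 - 15 + 0 + 0) = 115 + 46*(-13) = 115 - 598 = -483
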